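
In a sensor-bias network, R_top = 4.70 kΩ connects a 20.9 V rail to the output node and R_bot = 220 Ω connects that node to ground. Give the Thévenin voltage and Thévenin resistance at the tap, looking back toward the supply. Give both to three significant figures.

V_th = 0.935 V, R_th = 210 Ω

V_th is the open-circuit tap voltage: 20.9 × 220/(4700 + 220) = 0.935 V.
With the supply zeroed, R_top and R_bot appear in parallel from the tap: R_th = R_top‖R_bot = (4700 × 220)/4920 = 210 Ω.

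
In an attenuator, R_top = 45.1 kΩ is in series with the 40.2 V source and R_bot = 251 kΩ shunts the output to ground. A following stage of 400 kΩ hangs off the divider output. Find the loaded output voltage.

V_out ≈ 31.1 V

The load sits in parallel with R_bot: R_bot‖R_L = (251 × 400) / (251 + 400) = 154.2 kΩ.
V_out = 40.2 × 154.2 / (45.1 + 154.2) = 40.2 × 154.2/199.3 = 31.1 V.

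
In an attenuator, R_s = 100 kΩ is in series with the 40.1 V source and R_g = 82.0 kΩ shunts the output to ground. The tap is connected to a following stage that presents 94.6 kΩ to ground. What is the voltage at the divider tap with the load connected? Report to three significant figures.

V_out ≈ 12.2 V

The load sits in parallel with R_g: R_g‖R_L = (82.0 × 94.6) / (82.0 + 94.6) = 43.93 kΩ.
V_out = 40.1 × 43.93 / (100 + 43.93) = 40.1 × 43.93/143.9 = 12.2 V.
(Unloaded it would have been 18.1 V.)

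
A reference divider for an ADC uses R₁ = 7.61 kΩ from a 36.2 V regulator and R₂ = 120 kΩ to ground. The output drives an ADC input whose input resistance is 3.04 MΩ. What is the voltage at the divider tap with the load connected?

V_out ≈ 34.0 V

The load sits in parallel with R₂: R₂‖R_L = (120 × 3040) / (120 + 3040) = 115.4 kΩ.
V_out = 36.2 × 115.4 / (7.61 + 115.4) = 36.2 × 115.4/123.1 = 34.0 V.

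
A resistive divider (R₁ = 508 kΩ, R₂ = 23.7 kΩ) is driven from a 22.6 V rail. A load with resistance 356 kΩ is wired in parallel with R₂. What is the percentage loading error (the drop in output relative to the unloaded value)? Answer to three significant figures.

5.98 %

The divider's output (Thévenin) resistance is R₁‖R₂ = 22.64 kΩ.
Fractional drop under load = R_th/(R_th + R_L) = 22.64 / (22.64 + 356) = 0.05980.
So the output falls by 5.98 %.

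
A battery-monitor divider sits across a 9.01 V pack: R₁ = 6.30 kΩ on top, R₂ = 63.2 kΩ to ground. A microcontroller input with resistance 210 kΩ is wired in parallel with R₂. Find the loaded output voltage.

The load sits in parallel with R₂: R₂‖R_L = (63.2 × 210) / (63.2 + 210) = 48.58 kΩ.
V_out = 9.01 × 48.58 / (6.30 + 48.58) = 9.01 × 48.58/54.88 = 7.98 V.

V_out ≈ 7.98 V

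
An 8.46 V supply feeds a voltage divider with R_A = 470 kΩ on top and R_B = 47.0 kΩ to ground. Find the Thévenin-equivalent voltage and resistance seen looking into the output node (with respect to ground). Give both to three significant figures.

V_th = 0.769 V, R_th = 42.7 kΩ

V_th is the open-circuit tap voltage: 8.46 × 47.0/(470 + 47.0) = 0.769 V.
With the supply zeroed, R_A and R_B appear in parallel from the tap: R_th = R_A‖R_B = (470 × 47.0)/517.0 = 42.7 kΩ.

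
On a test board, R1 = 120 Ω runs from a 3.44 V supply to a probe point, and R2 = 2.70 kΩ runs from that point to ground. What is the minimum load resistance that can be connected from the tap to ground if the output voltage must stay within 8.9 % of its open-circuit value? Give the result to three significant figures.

R_L(min) ≈ 1.18 kΩ

Output resistance R_th = R1‖R2 = (120 × 2700)/2820 = 114.9 Ω.
The fractional drop is R_th/(R_th + R_L); requiring this ≤ 0.0890 gives R_L ≥ R_th(1/0.0890 − 1) = 114.9 × 10.24 = 1.18 kΩ.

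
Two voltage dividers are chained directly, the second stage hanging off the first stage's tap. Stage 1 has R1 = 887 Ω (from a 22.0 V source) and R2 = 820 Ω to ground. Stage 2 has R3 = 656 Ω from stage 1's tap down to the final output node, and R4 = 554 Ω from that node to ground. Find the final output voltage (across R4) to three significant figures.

V_out ≈ 3.58 V

Stage 2 presents R3+R4 = 1210 Ω as a load on stage 1's tap.
Stage 1's lower leg becomes R2‖(R3+R4) = 488.8 Ω, so V_mid = 22.0 × 488.8/1376 = 7.816 V.
Stage 2 is itself unloaded: V_out = V_mid × R4/(R3+R4) = 7.816 × 554/1210 = 3.58 V.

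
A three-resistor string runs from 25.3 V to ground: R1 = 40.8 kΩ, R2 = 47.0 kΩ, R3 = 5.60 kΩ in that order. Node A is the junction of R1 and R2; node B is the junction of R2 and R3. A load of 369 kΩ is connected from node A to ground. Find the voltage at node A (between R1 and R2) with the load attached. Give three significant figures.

Below node A the series string R2+R3 = 52.60 kΩ sits in parallel with the 369 kΩ load: 46.04 kΩ.
V_A = 25.3 × 46.04/(40.8 + 46.04) = 13.4 V.

V ≈ 13.4 V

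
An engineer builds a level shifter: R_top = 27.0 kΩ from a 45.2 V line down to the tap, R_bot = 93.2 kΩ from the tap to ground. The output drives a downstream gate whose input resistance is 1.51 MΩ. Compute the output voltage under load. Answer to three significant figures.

V_out ≈ 34.6 V

The load sits in parallel with R_bot: R_bot‖R_L = (93.2 × 1510) / (93.2 + 1510) = 87.78 kΩ.
V_out = 45.2 × 87.78 / (27.0 + 87.78) = 45.2 × 87.78/114.8 = 34.6 V.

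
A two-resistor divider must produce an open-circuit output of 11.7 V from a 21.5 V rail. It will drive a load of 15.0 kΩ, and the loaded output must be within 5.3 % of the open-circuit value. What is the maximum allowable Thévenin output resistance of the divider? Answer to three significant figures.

R_th ≤ 839 Ω

Loading drop = R_th/(R_th + R_L) ≤ 0.0530, so R_th ≤ R_L · ε/(1−ε) = 15.0 kΩ × 0.0530/0.9470 = 839 Ω.
(Any R1, R2 with R2/(R1+R2) = 0.544 and R1‖R2 ≤ 839 Ω will meet the spec.)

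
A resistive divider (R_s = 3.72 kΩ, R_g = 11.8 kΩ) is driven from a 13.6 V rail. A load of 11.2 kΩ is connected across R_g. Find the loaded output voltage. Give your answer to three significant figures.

The load sits in parallel with R_g: R_g‖R_L = (11.8 × 11.2) / (11.8 + 11.2) = 5.746 kΩ.
V_out = 13.6 × 5.746 / (3.72 + 5.746) = 13.6 × 5.746/9.466 = 8.26 V.

V_out ≈ 8.26 V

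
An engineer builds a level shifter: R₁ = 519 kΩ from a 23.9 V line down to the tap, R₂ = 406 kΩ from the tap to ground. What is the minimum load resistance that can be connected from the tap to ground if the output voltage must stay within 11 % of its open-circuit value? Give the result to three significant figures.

R_L(min) ≈ 1.84 MΩ

Output resistance R_th = R₁‖R₂ = (519 × 406)/925.0 = 227.8 kΩ.
The fractional drop is R_th/(R_th + R_L); requiring this ≤ 0.110 gives R_L ≥ R_th(1/0.110 − 1) = 227.8 × 8.091 = 1.84 MΩ.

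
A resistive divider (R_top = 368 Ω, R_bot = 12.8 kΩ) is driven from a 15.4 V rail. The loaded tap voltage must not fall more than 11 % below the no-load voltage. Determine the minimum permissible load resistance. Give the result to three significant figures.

R_L(min) ≈ 2.89 kΩ

Output resistance R_th = R_top‖R_bot = (368 × 12800)/13170 = 357.7 Ω.
The fractional drop is R_th/(R_th + R_L); requiring this ≤ 0.110 gives R_L ≥ R_th(1/0.110 − 1) = 357.7 × 8.091 = 2.89 kΩ.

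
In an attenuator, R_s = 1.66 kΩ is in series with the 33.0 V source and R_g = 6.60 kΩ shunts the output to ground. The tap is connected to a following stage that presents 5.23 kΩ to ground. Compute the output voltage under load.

The load sits in parallel with R_g: R_g‖R_L = (6.60 × 5.23) / (6.60 + 5.23) = 2.918 kΩ.
V_out = 33.0 × 2.918 / (1.66 + 2.918) = 33.0 × 2.918/4.578 = 21.0 V.

V_out ≈ 21.0 V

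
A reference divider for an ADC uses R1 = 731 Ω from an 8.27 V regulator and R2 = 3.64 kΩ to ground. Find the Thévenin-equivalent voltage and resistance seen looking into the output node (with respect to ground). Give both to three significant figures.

V_th = 6.89 V, R_th = 609 Ω

V_th is the open-circuit tap voltage: 8.27 × 3640/(731 + 3640) = 6.89 V.
With the supply zeroed, R1 and R2 appear in parallel from the tap: R_th = R1‖R2 = (731 × 3640)/4371 = 609 Ω.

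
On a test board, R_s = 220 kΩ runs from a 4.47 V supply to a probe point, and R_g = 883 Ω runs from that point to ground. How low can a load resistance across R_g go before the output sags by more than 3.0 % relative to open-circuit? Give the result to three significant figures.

Output resistance R_th = R_s‖R_g = (220000 × 883)/220900 = 879.5 Ω.
The fractional drop is R_th/(R_th + R_L); requiring this ≤ 0.0300 gives R_L ≥ R_th(1/0.0300 − 1) = 879.5 × 32.33 = 28.4 kΩ.

R_L(min) ≈ 28.4 kΩ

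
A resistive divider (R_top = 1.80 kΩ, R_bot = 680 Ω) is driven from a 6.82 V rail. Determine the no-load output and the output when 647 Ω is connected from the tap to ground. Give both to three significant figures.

Open-circuit: V = 6.82 × 680/(1800 + 680) = 1.87 V.
With the load, R_bot becomes R_bot‖R_L = 331.5 Ω, so V = 6.82 × 331.5/2132 = 1.06 V.

Unloaded: 1.87 V; loaded: 1.06 V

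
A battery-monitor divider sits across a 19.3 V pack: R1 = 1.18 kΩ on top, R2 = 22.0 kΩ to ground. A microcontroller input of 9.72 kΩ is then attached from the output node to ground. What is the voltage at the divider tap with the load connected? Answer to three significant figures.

V_out ≈ 16.4 V

The load sits in parallel with R2: R2‖R_L = (22.0 × 9.72) / (22.0 + 9.72) = 6.741 kΩ.
V_out = 19.3 × 6.741 / (1.18 + 6.741) = 19.3 × 6.741/7.921 = 16.4 V.
(Unloaded it would have been 18.3 V.)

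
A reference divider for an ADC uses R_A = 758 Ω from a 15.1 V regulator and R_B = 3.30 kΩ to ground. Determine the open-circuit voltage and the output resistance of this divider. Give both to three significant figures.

V_th = 12.3 V, R_th = 616 Ω

V_th is the open-circuit tap voltage: 15.1 × 3300/(758 + 3300) = 12.3 V.
With the supply zeroed, R_A and R_B appear in parallel from the tap: R_th = R_A‖R_B = (758 × 3300)/4058 = 616 Ω.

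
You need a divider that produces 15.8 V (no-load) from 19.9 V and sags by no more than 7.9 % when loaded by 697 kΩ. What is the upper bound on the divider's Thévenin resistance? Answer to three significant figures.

R_th ≤ 59.8 kΩ

Loading drop = R_th/(R_th + R_L) ≤ 0.0790, so R_th ≤ R_L · ε/(1−ε) = 697 kΩ × 0.0790/0.9210 = 59.8 kΩ.
(Any R1, R2 with R2/(R1+R2) = 0.794 and R1‖R2 ≤ 59.8 kΩ will meet the spec.)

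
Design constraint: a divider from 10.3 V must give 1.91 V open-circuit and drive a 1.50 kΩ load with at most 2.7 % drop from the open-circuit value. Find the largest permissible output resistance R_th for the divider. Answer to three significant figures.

R_th ≤ 41.6 Ω

Loading drop = R_th/(R_th + R_L) ≤ 0.0270, so R_th ≤ R_L · ε/(1−ε) = 1.50 kΩ × 0.0270/0.9730 = 41.6 Ω.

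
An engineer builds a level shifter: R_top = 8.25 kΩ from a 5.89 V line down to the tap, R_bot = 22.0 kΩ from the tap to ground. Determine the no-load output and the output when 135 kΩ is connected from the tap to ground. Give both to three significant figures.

Open-circuit: V = 5.89 × 22.0/(8.25 + 22.0) = 4.28 V.
With the load, R_bot becomes R_bot‖R_L = 18.92 kΩ, so V = 5.89 × 18.92/27.17 = 4.10 V.

Unloaded: 4.28 V; loaded: 4.10 V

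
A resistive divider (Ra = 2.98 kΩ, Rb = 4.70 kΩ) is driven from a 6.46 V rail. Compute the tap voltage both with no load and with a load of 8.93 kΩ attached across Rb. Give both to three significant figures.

Open-circuit: V = 6.46 × 4.70/(2.98 + 4.70) = 3.95 V.
With the load, Rb becomes Rb‖R_L = 3.079 kΩ, so V = 6.46 × 3.079/6.059 = 3.28 V.

Unloaded: 3.95 V; loaded: 3.28 V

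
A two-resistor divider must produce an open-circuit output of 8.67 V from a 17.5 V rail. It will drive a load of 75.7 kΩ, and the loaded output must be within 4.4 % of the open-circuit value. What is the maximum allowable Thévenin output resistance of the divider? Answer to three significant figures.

Loading drop = R_th/(R_th + R_L) ≤ 0.0440, so R_th ≤ R_L · ε/(1−ε) = 75.7 kΩ × 0.0440/0.9560 = 3.48 kΩ.

R_th ≤ 3.48 kΩ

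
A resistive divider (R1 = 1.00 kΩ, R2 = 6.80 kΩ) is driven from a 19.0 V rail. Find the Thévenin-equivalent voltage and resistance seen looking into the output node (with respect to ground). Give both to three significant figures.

V_th = 16.6 V, R_th = 872 Ω

V_th is the open-circuit tap voltage: 19.0 × 6.80/(1.00 + 6.80) = 16.6 V.
With the supply zeroed, R1 and R2 appear in parallel from the tap: R_th = R1‖R2 = (1.00 × 6.80)/7.800 = 872 Ω.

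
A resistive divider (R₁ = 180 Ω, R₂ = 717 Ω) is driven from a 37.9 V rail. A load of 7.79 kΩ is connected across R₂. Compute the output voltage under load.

The load sits in parallel with R₂: R₂‖R_L = (717 × 7790) / (717 + 7790) = 656.6 Ω.
V_out = 37.9 × 656.6 / (180 + 656.6) = 37.9 × 656.6/836.6 = 29.7 V.
(Unloaded it would have been 30.3 V.)

V_out ≈ 29.7 V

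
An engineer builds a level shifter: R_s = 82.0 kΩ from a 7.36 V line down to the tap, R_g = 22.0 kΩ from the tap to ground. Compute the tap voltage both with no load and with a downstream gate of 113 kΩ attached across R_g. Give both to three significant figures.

Open-circuit: V = 7.36 × 22.0/(82.0 + 22.0) = 1.56 V.
With the load, R_g becomes R_g‖R_L = 18.41 kΩ, so V = 7.36 × 18.41/100.4 = 1.35 V.

Unloaded: 1.56 V; loaded: 1.35 V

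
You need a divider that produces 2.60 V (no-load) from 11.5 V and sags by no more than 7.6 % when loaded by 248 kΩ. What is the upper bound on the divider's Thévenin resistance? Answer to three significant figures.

R_th ≤ 20.4 kΩ

Loading drop = R_th/(R_th + R_L) ≤ 0.0760, so R_th ≤ R_L · ε/(1−ε) = 248 kΩ × 0.0760/0.9240 = 20.4 kΩ.
(Any R1, R2 with R2/(R1+R2) = 0.226 and R1‖R2 ≤ 20.4 kΩ will meet the spec.)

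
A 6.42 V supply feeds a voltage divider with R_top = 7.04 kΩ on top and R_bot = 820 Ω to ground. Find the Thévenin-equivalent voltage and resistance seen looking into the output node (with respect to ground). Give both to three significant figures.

V_th = 0.670 V, R_th = 734 Ω

V_th is the open-circuit tap voltage: 6.42 × 820/(7040 + 820) = 0.670 V.
With the supply zeroed, R_top and R_bot appear in parallel from the tap: R_th = R_top‖R_bot = (7040 × 820)/7860 = 734 Ω.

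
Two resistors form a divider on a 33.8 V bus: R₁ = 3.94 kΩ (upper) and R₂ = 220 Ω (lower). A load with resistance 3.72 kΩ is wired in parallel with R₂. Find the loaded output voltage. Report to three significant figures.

The load sits in parallel with R₂: R₂‖R_L = (220 × 3720) / (220 + 3720) = 207.7 Ω.
V_out = 33.8 × 207.7 / (3940 + 207.7) = 33.8 × 207.7/4148 = 1.69 V.
(Unloaded it would have been 1.79 V.)

V_out ≈ 1.69 V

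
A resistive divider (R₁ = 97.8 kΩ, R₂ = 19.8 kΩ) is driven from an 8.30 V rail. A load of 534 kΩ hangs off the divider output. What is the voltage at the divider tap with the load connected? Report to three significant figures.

The load sits in parallel with R₂: R₂‖R_L = (19.8 × 534) / (19.8 + 534) = 19.09 kΩ.
V_out = 8.30 × 19.09 / (97.8 + 19.09) = 8.30 × 19.09/116.9 = 1.36 V.

V_out ≈ 1.36 V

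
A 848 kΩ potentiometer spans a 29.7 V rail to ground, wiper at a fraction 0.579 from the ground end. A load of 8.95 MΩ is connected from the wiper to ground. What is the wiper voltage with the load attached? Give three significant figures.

The wiper splits the pot into (1−α)R = 357.0 kΩ above and αR = 491.0 kΩ below.
Lower section ‖ load = 465.5 kΩ.
V_wiper = 29.7 × 465.5/(357.0 + 465.5) = 16.8 V.

V ≈ 16.8 V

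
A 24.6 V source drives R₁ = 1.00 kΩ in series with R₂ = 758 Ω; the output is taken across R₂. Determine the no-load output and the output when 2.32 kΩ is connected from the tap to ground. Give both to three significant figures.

Open-circuit: V = 24.6 × 758/(1000 + 758) = 10.6 V.
With the load, R₂ becomes R₂‖R_L = 571.3 Ω, so V = 24.6 × 571.3/1571 = 8.94 V.

Unloaded: 10.6 V; loaded: 8.94 V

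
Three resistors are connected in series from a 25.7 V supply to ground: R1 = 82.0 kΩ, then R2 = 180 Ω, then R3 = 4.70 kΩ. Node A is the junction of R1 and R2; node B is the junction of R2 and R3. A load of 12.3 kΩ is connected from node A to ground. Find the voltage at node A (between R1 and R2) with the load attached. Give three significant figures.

Below node A the series string R2+R3 = 4880 Ω sits in parallel with the 12300 Ω load: 3494 Ω.
V_A = 25.7 × 3494/(82000 + 3494) = 1.05 V.

V ≈ 1.05 V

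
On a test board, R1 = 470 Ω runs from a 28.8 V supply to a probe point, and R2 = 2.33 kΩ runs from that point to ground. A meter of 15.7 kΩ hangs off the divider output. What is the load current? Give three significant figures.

R2‖R_L = 2029 Ω; V_out = 28.8 × 2029/2499 = 23.38 V.
I_L = V_out / R_L = 23.38 / 15.7 kΩ = 1.49 mA.

I_L ≈ 1.49 mA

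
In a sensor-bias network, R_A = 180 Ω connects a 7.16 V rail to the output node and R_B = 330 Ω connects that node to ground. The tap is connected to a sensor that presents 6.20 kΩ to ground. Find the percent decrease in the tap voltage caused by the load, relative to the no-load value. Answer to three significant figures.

The divider's output (Thévenin) resistance is R_A‖R_B = 116.5 Ω.
Fractional drop under load = R_th/(R_th + R_L) = 116.5 / (116.5 + 6200) = 0.01844.
So the output falls by 1.84 %.

1.84 %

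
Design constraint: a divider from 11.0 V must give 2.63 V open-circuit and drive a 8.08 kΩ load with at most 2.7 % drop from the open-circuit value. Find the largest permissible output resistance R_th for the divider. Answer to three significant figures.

R_th ≤ 224 Ω

Loading drop = R_th/(R_th + R_L) ≤ 0.0270, so R_th ≤ R_L · ε/(1−ε) = 8.08 kΩ × 0.0270/0.9730 = 224 Ω.
(Any R1, R2 with R2/(R1+R2) = 0.239 and R1‖R2 ≤ 224 Ω will meet the spec.)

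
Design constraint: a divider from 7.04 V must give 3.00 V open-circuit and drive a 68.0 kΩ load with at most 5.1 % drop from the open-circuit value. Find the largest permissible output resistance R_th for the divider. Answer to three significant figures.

Loading drop = R_th/(R_th + R_L) ≤ 0.0510, so R_th ≤ R_L · ε/(1−ε) = 68.0 kΩ × 0.0510/0.9490 = 3.65 kΩ.

R_th ≤ 3.65 kΩ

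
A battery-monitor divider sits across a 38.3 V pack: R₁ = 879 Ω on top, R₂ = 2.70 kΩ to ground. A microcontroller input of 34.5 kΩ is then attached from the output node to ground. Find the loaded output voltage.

The load sits in parallel with R₂: R₂‖R_L = (2700 × 34500) / (2700 + 34500) = 2504 Ω.
V_out = 38.3 × 2504 / (879 + 2504) = 38.3 × 2504/3383 = 28.3 V.
(Unloaded it would have been 28.9 V.)

V_out ≈ 28.3 V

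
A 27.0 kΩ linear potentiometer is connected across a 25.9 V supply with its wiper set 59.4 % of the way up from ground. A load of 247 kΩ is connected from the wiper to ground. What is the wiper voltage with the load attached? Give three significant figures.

V ≈ 15.0 V

The wiper splits the pot into (1−α)R = 10.96 kΩ above and αR = 16.04 kΩ below.
Lower section ‖ load = 15.06 kΩ.
V_wiper = 25.9 × 15.06/(10.96 + 15.06) = 15.0 V.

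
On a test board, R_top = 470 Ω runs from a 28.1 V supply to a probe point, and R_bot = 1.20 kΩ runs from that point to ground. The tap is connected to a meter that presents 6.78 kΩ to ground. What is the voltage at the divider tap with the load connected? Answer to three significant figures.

The load sits in parallel with R_bot: R_bot‖R_L = (1200 × 6780) / (1200 + 6780) = 1020 Ω.
V_out = 28.1 × 1020 / (470 + 1020) = 28.1 × 1020/1490 = 19.2 V.
(Unloaded it would have been 20.2 V.)

V_out ≈ 19.2 V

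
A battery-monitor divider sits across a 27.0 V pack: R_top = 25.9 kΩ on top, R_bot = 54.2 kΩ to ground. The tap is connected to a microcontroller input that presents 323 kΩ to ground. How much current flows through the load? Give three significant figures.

I_L ≈ 0.0537 mA

R_bot‖R_L = 46.41 kΩ; V_out = 27.0 × 46.41/72.31 = 17.33 V.
I_L = V_out / R_L = 17.33 / 323 kΩ = 0.0537 mA.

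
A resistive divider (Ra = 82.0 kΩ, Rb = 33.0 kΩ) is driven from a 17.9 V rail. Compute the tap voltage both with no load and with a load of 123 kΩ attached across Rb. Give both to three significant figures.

Unloaded: 5.14 V; loaded: 4.31 V

Open-circuit: V = 17.9 × 33.0/(82.0 + 33.0) = 5.14 V.
With the load, Rb becomes Rb‖R_L = 26.02 kΩ, so V = 17.9 × 26.02/108.0 = 4.31 V.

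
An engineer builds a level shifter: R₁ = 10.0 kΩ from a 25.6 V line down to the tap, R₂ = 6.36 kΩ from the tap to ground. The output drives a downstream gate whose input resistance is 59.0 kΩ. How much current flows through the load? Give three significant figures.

I_L ≈ 0.158 mA

R₂‖R_L = 5.741 kΩ; V_out = 25.6 × 5.741/15.74 = 9.337 V.
I_L = V_out / R_L = 9.337 / 59.0 kΩ = 0.158 mA.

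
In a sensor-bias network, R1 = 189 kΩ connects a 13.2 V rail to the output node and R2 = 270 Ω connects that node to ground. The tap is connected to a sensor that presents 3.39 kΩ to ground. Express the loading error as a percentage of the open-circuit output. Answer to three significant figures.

The divider's output (Thévenin) resistance is R1‖R2 = 269.6 Ω.
Fractional drop under load = R_th/(R_th + R_L) = 269.6 / (269.6 + 3390) = 0.07367.
So the output falls by 7.37 %.

7.37 %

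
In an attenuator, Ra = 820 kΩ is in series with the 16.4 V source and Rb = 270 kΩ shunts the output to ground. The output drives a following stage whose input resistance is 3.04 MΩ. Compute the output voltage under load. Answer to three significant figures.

V_out ≈ 3.81 V

The load sits in parallel with Rb: Rb‖R_L = (270 × 3040) / (270 + 3040) = 248.0 kΩ.
V_out = 16.4 × 248.0 / (820 + 248.0) = 16.4 × 248.0/1068 = 3.81 V.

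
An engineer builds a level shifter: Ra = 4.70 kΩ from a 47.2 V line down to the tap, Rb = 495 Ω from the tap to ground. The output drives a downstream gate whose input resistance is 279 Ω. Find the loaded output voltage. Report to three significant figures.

V_out ≈ 1.73 V

The load sits in parallel with Rb: Rb‖R_L = (495 × 279) / (495 + 279) = 178.4 Ω.
V_out = 47.2 × 178.4 / (4700 + 178.4) = 47.2 × 178.4/4878 = 1.73 V.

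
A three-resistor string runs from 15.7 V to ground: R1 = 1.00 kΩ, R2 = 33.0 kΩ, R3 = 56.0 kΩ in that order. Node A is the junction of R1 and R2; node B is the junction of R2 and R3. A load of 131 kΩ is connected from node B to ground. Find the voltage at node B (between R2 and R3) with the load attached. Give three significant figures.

At node B, R3 is in parallel with the load: R3‖R_L = 39.23 kΩ.
Below node A the resistance is R2 + (R3‖R_L) = 72.23 kΩ, so V_A = 15.7 × 72.23/73.23 = 15.49 V.
Then V_B = V_A × (R3‖R_L)/(R2 + R3‖R_L) = 15.49 × 39.23/72.23 = 8.41 V.

V ≈ 8.41 V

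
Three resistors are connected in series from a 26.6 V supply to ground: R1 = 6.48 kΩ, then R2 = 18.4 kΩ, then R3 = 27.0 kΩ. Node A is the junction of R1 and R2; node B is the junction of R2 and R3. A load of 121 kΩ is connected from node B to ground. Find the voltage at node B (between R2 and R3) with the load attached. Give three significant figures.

V ≈ 12.5 V

At node B, R3 is in parallel with the load: R3‖R_L = 22.07 kΩ.
Below node A the resistance is R2 + (R3‖R_L) = 40.47 kΩ, so V_A = 26.6 × 40.47/46.95 = 22.93 V.
Then V_B = V_A × (R3‖R_L)/(R2 + R3‖R_L) = 22.93 × 22.07/40.47 = 12.5 V.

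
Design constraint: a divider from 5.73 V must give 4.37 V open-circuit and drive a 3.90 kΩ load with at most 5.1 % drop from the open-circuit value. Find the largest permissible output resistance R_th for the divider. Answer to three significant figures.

R_th ≤ 210 Ω

Loading drop = R_th/(R_th + R_L) ≤ 0.0510, so R_th ≤ R_L · ε/(1−ε) = 3.90 kΩ × 0.0510/0.9490 = 210 Ω.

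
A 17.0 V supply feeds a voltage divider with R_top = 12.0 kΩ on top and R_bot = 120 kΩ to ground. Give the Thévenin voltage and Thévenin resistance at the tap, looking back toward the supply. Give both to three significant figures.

V_th = 15.5 V, R_th = 10.9 kΩ

V_th is the open-circuit tap voltage: 17.0 × 120/(12.0 + 120) = 15.5 V.
With the supply zeroed, R_top and R_bot appear in parallel from the tap: R_th = R_top‖R_bot = (12.0 × 120)/132.0 = 10.9 kΩ.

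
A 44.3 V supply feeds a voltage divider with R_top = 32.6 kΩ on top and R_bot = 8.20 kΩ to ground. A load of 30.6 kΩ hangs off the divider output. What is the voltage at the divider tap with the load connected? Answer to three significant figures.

The load sits in parallel with R_bot: R_bot‖R_L = (8.20 × 30.6) / (8.20 + 30.6) = 6.467 kΩ.
V_out = 44.3 × 6.467 / (32.6 + 6.467) = 44.3 × 6.467/39.07 = 7.33 V.

V_out ≈ 7.33 V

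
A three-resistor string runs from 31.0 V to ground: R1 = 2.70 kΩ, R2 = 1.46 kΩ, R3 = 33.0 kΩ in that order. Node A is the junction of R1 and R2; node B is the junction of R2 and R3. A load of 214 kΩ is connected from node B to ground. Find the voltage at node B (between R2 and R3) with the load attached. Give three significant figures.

V ≈ 27.1 V

At node B, R3 is in parallel with the load: R3‖R_L = 28.59 kΩ.
Below node A the resistance is R2 + (R3‖R_L) = 30.05 kΩ, so V_A = 31.0 × 30.05/32.75 = 28.44 V.
Then V_B = V_A × (R3‖R_L)/(R2 + R3‖R_L) = 28.44 × 28.59/30.05 = 27.1 V.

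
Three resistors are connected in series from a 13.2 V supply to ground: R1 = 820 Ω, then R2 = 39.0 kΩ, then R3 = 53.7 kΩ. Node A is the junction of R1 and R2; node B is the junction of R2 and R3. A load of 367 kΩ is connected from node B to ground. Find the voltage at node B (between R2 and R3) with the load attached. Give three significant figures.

V ≈ 7.14 V

At node B, R3 is in parallel with the load: R3‖R_L = 46850 Ω.
Below node A the resistance is R2 + (R3‖R_L) = 85850 Ω, so V_A = 13.2 × 85850/86670 = 13.08 V.
Then V_B = V_A × (R3‖R_L)/(R2 + R3‖R_L) = 13.08 × 46850/85850 = 7.14 V.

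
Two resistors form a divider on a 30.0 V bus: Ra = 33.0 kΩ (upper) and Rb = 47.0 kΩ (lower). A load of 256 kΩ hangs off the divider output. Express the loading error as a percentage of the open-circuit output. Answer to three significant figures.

The divider's output (Thévenin) resistance is Ra‖Rb = 19.39 kΩ.
Fractional drop under load = R_th/(R_th + R_L) = 19.39 / (19.39 + 256) = 0.07040.
So the output falls by 7.04 %.

7.04 %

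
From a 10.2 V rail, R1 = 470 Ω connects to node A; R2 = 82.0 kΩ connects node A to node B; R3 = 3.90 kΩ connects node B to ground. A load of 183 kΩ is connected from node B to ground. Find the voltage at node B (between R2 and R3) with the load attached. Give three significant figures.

At node B, R3 is in parallel with the load: R3‖R_L = 3819 Ω.
Below node A the resistance is R2 + (R3‖R_L) = 85820 Ω, so V_A = 10.2 × 85820/86290 = 10.14 V.
Then V_B = V_A × (R3‖R_L)/(R2 + R3‖R_L) = 10.14 × 3819/85820 = 0.451 V.

V ≈ 0.451 V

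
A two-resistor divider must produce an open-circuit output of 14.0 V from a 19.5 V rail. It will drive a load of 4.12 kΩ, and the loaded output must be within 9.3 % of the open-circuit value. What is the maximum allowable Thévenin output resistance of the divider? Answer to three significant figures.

Loading drop = R_th/(R_th + R_L) ≤ 0.0930, so R_th ≤ R_L · ε/(1−ε) = 4.12 kΩ × 0.0930/0.9070 = 422 Ω.

R_th ≤ 422 Ω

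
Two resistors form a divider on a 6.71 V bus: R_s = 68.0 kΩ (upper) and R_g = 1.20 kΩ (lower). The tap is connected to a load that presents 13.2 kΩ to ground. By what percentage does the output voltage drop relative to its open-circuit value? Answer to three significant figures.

8.20 %

Unloaded V = 6.71 × 1.20/69.20 = 0.11636 V.
Loaded: R_g‖R_L = 1.100 kΩ, giving V = 6.71 × 1.100/69.10 = 0.10682 V.
Drop = (0.11636 − 0.10682) / 0.11636 = 8.20 %.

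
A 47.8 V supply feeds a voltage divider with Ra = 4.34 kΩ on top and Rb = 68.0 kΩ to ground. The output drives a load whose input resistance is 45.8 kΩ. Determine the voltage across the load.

V_out ≈ 41.3 V

The load sits in parallel with Rb: Rb‖R_L = (68.0 × 45.8) / (68.0 + 45.8) = 27.37 kΩ.
V_out = 47.8 × 27.37 / (4.34 + 27.37) = 47.8 × 27.37/31.71 = 41.3 V.
(Unloaded it would have been 44.9 V.)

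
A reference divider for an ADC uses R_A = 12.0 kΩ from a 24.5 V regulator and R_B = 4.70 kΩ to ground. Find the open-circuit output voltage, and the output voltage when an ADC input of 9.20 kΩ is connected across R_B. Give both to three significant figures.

Unloaded: 6.90 V; loaded: 5.04 V

Open-circuit: V = 24.5 × 4.70/(12.0 + 4.70) = 6.90 V.
With the load, R_B becomes R_B‖R_L = 3.111 kΩ, so V = 24.5 × 3.111/15.11 = 5.04 V.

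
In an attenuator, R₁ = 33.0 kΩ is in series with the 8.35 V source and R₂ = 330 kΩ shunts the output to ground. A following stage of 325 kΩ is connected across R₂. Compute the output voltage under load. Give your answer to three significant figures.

V_out ≈ 6.95 V

The load sits in parallel with R₂: R₂‖R_L = (330 × 325) / (330 + 325) = 163.7 kΩ.
V_out = 8.35 × 163.7 / (33.0 + 163.7) = 8.35 × 163.7/196.7 = 6.95 V.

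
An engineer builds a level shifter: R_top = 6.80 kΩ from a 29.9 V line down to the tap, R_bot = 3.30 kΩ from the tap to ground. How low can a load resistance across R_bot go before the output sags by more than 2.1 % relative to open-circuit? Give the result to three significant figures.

R_L(min) ≈ 104 kΩ

Output resistance R_th = R_top‖R_bot = (6.80 × 3.30)/10.10 = 2.222 kΩ.
The fractional drop is R_th/(R_th + R_L); requiring this ≤ 0.0210 gives R_L ≥ R_th(1/0.0210 − 1) = 2.222 × 46.62 = 104 kΩ.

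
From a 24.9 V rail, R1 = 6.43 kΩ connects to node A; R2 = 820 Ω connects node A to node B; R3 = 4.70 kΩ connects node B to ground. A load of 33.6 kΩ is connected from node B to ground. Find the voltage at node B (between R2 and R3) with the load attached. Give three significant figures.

At node B, R3 is in parallel with the load: R3‖R_L = 4123 Ω.
Below node A the resistance is R2 + (R3‖R_L) = 4943 Ω, so V_A = 24.9 × 4943/11370 = 10.82 V.
Then V_B = V_A × (R3‖R_L)/(R2 + R3‖R_L) = 10.82 × 4123/4943 = 9.03 V.

V ≈ 9.03 V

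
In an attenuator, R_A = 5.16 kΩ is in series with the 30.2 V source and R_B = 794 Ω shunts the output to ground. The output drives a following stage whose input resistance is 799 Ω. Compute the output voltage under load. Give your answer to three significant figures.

V_out ≈ 2.16 V

The load sits in parallel with R_B: R_B‖R_L = (794 × 799) / (794 + 799) = 398.2 Ω.
V_out = 30.2 × 398.2 / (5160 + 398.2) = 30.2 × 398.2/5558 = 2.16 V.
(Unloaded it would have been 4.03 V.)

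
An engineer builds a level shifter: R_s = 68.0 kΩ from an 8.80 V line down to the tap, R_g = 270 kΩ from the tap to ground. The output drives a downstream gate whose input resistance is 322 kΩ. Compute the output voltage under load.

V_out ≈ 6.01 V

The load sits in parallel with R_g: R_g‖R_L = (270 × 322) / (270 + 322) = 146.9 kΩ.
V_out = 8.80 × 146.9 / (68.0 + 146.9) = 8.80 × 146.9/214.9 = 6.01 V.
(Unloaded it would have been 7.03 V.)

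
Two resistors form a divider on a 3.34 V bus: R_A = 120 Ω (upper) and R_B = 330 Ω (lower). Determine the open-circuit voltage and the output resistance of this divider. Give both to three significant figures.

V_th = 2.45 V, R_th = 88.0 Ω

V_th is the open-circuit tap voltage: 3.34 × 330/(120 + 330) = 2.45 V.
With the supply zeroed, R_A and R_B appear in parallel from the tap: R_th = R_A‖R_B = (120 × 330)/450.0 = 88.0 Ω.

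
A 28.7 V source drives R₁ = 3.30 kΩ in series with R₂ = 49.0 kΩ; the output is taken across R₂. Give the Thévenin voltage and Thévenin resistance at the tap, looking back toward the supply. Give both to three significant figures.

V_th is the open-circuit tap voltage: 28.7 × 49.0/(3.30 + 49.0) = 26.9 V.
With the supply zeroed, R₁ and R₂ appear in parallel from the tap: R_th = R₁‖R₂ = (3.30 × 49.0)/52.30 = 3.09 kΩ.

V_th = 26.9 V, R_th = 3.09 kΩ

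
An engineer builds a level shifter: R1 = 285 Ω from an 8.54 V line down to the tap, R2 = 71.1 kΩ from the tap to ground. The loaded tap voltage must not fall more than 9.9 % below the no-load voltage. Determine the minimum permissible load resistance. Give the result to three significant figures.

Output resistance R_th = R1‖R2 = (285 × 71100)/71380 = 283.9 Ω.
The fractional drop is R_th/(R_th + R_L); requiring this ≤ 0.0990 gives R_L ≥ R_th(1/0.0990 − 1) = 283.9 × 9.101 = 2.58 kΩ.

R_L(min) ≈ 2.58 kΩ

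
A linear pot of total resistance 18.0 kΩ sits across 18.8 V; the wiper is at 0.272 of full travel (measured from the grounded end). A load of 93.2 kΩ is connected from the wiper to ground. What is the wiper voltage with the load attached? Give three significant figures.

V ≈ 4.93 V

The wiper splits the pot into (1−α)R = 13.10 kΩ above and αR = 4.896 kΩ below.
Lower section ‖ load = 4.652 kΩ.
V_wiper = 18.8 × 4.652/(13.10 + 4.652) = 4.93 V.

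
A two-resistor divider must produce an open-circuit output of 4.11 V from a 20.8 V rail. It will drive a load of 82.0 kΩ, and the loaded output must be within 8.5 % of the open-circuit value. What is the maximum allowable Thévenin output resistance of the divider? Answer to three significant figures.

Loading drop = R_th/(R_th + R_L) ≤ 0.0850, so R_th ≤ R_L · ε/(1−ε) = 82.0 kΩ × 0.0850/0.9150 = 7.62 kΩ.
(Any R1, R2 with R2/(R1+R2) = 0.198 and R1‖R2 ≤ 7.62 kΩ will meet the spec.)

R_th ≤ 7.62 kΩ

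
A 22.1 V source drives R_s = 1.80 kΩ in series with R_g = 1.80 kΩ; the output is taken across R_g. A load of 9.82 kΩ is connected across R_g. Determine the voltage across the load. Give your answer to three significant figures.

V_out ≈ 10.1 V

The load sits in parallel with R_g: R_g‖R_L = (1.80 × 9.82) / (1.80 + 9.82) = 1.521 kΩ.
V_out = 22.1 × 1.521 / (1.80 + 1.521) = 22.1 × 1.521/3.321 = 10.1 V.
(Unloaded it would have been 11.1 V.)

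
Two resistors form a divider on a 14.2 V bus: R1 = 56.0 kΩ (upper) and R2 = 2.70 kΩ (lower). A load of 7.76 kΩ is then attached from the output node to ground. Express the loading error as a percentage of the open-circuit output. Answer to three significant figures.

24.9 %

Unloaded V = 14.2 × 2.70/58.70 = 0.6532 V.
Loaded: R2‖R_L = 2.003 kΩ, giving V = 14.2 × 2.003/58.00 = 0.4904 V.
Drop = (0.6532 − 0.4904) / 0.6532 = 24.9 %.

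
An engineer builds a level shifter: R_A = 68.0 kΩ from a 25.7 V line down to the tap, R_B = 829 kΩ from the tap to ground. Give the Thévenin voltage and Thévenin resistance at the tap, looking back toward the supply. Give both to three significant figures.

V_th is the open-circuit tap voltage: 25.7 × 829/(68.0 + 829) = 23.8 V.
With the supply zeroed, R_A and R_B appear in parallel from the tap: R_th = R_A‖R_B = (68.0 × 829)/897.0 = 62.8 kΩ.

V_th = 23.8 V, R_th = 62.8 kΩ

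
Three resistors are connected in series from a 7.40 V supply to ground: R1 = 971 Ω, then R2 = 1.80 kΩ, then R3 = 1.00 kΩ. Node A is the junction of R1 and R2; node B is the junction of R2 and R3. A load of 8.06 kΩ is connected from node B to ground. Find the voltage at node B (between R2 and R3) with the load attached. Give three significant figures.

At node B, R3 is in parallel with the load: R3‖R_L = 889.6 Ω.
Below node A the resistance is R2 + (R3‖R_L) = 2690 Ω, so V_A = 7.40 × 2690/3661 = 5.437 V.
Then V_B = V_A × (R3‖R_L)/(R2 + R3‖R_L) = 5.437 × 889.6/2690 = 1.80 V.

V ≈ 1.80 V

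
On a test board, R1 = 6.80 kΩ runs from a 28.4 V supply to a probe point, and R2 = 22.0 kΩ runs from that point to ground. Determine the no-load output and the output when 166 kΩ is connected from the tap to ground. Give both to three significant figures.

Open-circuit: V = 28.4 × 22.0/(6.80 + 22.0) = 21.7 V.
With the load, R2 becomes R2‖R_L = 19.43 kΩ, so V = 28.4 × 19.43/26.23 = 21.0 V.

Unloaded: 21.7 V; loaded: 21.0 V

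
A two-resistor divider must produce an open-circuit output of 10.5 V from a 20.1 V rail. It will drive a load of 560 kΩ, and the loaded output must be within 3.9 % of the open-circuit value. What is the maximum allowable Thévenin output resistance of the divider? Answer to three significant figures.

Loading drop = R_th/(R_th + R_L) ≤ 0.0390, so R_th ≤ R_L · ε/(1−ε) = 560 kΩ × 0.0390/0.9610 = 22.7 kΩ.
(Any R1, R2 with R2/(R1+R2) = 0.522 and R1‖R2 ≤ 22.7 kΩ will meet the spec.)

R_th ≤ 22.7 kΩ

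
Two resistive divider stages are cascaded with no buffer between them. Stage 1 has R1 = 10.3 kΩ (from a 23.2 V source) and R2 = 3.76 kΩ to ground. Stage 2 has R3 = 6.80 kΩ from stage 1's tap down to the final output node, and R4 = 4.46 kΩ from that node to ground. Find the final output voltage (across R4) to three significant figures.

Stage 2 presents R3+R4 = 11.26 kΩ as a load on stage 1's tap.
Stage 1's lower leg becomes R2‖(R3+R4) = 2.819 kΩ, so V_mid = 23.2 × 2.819/13.12 = 4.985 V.
Stage 2 is itself unloaded: V_out = V_mid × R4/(R3+R4) = 4.985 × 4.46/11.26 = 1.97 V.

V_out ≈ 1.97 V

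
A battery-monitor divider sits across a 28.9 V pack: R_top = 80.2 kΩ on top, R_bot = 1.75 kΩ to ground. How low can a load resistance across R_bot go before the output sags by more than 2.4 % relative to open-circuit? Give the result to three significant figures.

Output resistance R_th = R_top‖R_bot = (80.2 × 1.75)/81.95 = 1.713 kΩ.
The fractional drop is R_th/(R_th + R_L); requiring this ≤ 0.0240 gives R_L ≥ R_th(1/0.0240 − 1) = 1.713 × 40.67 = 69.6 kΩ.

R_L(min) ≈ 69.6 kΩ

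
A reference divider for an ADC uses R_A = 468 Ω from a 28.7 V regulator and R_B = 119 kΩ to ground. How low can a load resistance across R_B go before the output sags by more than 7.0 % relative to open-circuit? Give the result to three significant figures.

R_L(min) ≈ 6.19 kΩ

Output resistance R_th = R_A‖R_B = (468 × 119000)/119500 = 466.2 Ω.
The fractional drop is R_th/(R_th + R_L); requiring this ≤ 0.0700 gives R_L ≥ R_th(1/0.0700 − 1) = 466.2 × 13.29 = 6.19 kΩ.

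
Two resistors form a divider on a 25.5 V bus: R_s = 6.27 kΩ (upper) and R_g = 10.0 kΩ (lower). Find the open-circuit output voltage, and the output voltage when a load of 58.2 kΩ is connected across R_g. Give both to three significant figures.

Unloaded: 15.7 V; loaded: 14.7 V

Open-circuit: V = 25.5 × 10.0/(6.27 + 10.0) = 15.7 V.
With the load, R_g becomes R_g‖R_L = 8.534 kΩ, so V = 25.5 × 8.534/14.80 = 14.7 V.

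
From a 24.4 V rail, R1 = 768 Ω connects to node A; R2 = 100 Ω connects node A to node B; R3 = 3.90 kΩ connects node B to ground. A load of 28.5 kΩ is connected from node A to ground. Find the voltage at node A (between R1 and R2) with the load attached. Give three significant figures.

V ≈ 20.0 V

Below node A the series string R2+R3 = 4000 Ω sits in parallel with the 28500 Ω load: 3508 Ω.
V_A = 24.4 × 3508/(768 + 3508) = 20.0 V.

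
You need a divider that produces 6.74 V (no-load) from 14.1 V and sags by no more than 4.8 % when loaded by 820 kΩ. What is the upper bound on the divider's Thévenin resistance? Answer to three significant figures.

Loading drop = R_th/(R_th + R_L) ≤ 0.0480, so R_th ≤ R_L · ε/(1−ε) = 820 kΩ × 0.0480/0.9520 = 41.3 kΩ.
(Any R1, R2 with R2/(R1+R2) = 0.478 and R1‖R2 ≤ 41.3 kΩ will meet the spec.)

R_th ≤ 41.3 kΩ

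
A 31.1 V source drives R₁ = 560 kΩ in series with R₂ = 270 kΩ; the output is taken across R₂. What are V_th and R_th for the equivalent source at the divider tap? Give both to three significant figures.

V_th is the open-circuit tap voltage: 31.1 × 270/(560 + 270) = 10.1 V.
With the supply zeroed, R₁ and R₂ appear in parallel from the tap: R_th = R₁‖R₂ = (560 × 270)/830.0 = 182 kΩ.

V_th = 10.1 V, R_th = 182 kΩ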